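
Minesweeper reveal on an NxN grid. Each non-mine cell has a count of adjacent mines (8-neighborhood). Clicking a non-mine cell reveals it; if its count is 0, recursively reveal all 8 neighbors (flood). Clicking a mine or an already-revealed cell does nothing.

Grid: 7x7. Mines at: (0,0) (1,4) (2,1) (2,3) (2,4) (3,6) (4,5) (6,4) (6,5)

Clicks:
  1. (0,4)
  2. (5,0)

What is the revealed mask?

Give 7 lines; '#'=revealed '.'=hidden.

Answer: ....#..
.......
.......
#####..
#####..
#####..
####...

Derivation:
Click 1 (0,4) count=1: revealed 1 new [(0,4)] -> total=1
Click 2 (5,0) count=0: revealed 19 new [(3,0) (3,1) (3,2) (3,3) (3,4) (4,0) (4,1) (4,2) (4,3) (4,4) (5,0) (5,1) (5,2) (5,3) (5,4) (6,0) (6,1) (6,2) (6,3)] -> total=20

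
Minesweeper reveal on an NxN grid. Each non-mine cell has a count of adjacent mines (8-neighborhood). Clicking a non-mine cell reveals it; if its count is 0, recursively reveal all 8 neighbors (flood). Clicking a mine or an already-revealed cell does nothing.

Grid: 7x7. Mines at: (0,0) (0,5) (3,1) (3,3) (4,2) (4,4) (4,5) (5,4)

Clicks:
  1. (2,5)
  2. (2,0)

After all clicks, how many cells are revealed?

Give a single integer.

Answer: 10

Derivation:
Click 1 (2,5) count=0: revealed 9 new [(1,4) (1,5) (1,6) (2,4) (2,5) (2,6) (3,4) (3,5) (3,6)] -> total=9
Click 2 (2,0) count=1: revealed 1 new [(2,0)] -> total=10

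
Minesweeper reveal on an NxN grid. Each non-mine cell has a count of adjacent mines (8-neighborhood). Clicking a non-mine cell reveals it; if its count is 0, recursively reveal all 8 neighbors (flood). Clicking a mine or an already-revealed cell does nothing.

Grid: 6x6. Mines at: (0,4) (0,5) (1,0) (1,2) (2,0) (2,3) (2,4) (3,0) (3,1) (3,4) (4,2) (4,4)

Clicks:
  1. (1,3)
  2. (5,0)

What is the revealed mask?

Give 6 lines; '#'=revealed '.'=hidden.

Click 1 (1,3) count=4: revealed 1 new [(1,3)] -> total=1
Click 2 (5,0) count=0: revealed 4 new [(4,0) (4,1) (5,0) (5,1)] -> total=5

Answer: ......
...#..
......
......
##....
##....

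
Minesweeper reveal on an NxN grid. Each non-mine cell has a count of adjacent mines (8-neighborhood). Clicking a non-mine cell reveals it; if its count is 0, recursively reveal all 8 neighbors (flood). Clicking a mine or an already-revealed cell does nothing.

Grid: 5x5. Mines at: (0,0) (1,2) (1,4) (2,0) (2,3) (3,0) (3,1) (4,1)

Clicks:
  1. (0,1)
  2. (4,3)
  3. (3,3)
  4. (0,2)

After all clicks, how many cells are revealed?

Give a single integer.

Click 1 (0,1) count=2: revealed 1 new [(0,1)] -> total=1
Click 2 (4,3) count=0: revealed 6 new [(3,2) (3,3) (3,4) (4,2) (4,3) (4,4)] -> total=7
Click 3 (3,3) count=1: revealed 0 new [(none)] -> total=7
Click 4 (0,2) count=1: revealed 1 new [(0,2)] -> total=8

Answer: 8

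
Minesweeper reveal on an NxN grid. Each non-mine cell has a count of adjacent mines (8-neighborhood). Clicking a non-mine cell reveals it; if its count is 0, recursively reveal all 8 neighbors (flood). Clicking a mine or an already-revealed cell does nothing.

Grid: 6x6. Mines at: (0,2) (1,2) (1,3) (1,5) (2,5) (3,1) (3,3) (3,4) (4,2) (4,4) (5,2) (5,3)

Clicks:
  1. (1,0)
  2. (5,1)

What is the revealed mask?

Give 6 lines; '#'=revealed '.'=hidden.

Answer: ##....
##....
##....
......
......
.#....

Derivation:
Click 1 (1,0) count=0: revealed 6 new [(0,0) (0,1) (1,0) (1,1) (2,0) (2,1)] -> total=6
Click 2 (5,1) count=2: revealed 1 new [(5,1)] -> total=7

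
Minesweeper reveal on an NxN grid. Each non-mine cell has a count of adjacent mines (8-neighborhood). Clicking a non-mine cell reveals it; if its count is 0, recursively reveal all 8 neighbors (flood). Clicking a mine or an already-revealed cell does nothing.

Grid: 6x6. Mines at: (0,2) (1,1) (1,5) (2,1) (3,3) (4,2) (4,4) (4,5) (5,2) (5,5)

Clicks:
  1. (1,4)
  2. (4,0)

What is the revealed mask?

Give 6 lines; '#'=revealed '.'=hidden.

Click 1 (1,4) count=1: revealed 1 new [(1,4)] -> total=1
Click 2 (4,0) count=0: revealed 6 new [(3,0) (3,1) (4,0) (4,1) (5,0) (5,1)] -> total=7

Answer: ......
....#.
......
##....
##....
##....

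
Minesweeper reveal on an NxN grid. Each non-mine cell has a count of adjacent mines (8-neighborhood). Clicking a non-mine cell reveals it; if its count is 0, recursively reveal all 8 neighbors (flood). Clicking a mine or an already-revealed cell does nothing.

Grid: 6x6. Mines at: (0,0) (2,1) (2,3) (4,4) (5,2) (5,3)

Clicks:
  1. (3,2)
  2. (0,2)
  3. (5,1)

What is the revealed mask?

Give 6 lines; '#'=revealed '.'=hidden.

Click 1 (3,2) count=2: revealed 1 new [(3,2)] -> total=1
Click 2 (0,2) count=0: revealed 14 new [(0,1) (0,2) (0,3) (0,4) (0,5) (1,1) (1,2) (1,3) (1,4) (1,5) (2,4) (2,5) (3,4) (3,5)] -> total=15
Click 3 (5,1) count=1: revealed 1 new [(5,1)] -> total=16

Answer: .#####
.#####
....##
..#.##
......
.#....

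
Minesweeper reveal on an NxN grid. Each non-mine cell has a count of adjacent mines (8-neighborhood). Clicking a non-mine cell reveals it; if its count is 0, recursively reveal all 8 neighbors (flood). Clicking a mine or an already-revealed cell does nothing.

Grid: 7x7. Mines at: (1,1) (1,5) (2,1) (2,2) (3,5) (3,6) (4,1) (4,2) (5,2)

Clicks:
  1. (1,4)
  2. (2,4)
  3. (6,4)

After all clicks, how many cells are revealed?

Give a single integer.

Click 1 (1,4) count=1: revealed 1 new [(1,4)] -> total=1
Click 2 (2,4) count=2: revealed 1 new [(2,4)] -> total=2
Click 3 (6,4) count=0: revealed 12 new [(4,3) (4,4) (4,5) (4,6) (5,3) (5,4) (5,5) (5,6) (6,3) (6,4) (6,5) (6,6)] -> total=14

Answer: 14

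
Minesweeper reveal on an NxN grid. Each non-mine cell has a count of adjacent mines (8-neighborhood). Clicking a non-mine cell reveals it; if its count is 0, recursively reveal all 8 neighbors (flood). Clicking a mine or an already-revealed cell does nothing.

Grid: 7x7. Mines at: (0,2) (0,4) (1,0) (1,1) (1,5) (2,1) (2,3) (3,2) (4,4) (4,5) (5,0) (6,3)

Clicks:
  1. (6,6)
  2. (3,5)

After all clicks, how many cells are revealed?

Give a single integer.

Click 1 (6,6) count=0: revealed 6 new [(5,4) (5,5) (5,6) (6,4) (6,5) (6,6)] -> total=6
Click 2 (3,5) count=2: revealed 1 new [(3,5)] -> total=7

Answer: 7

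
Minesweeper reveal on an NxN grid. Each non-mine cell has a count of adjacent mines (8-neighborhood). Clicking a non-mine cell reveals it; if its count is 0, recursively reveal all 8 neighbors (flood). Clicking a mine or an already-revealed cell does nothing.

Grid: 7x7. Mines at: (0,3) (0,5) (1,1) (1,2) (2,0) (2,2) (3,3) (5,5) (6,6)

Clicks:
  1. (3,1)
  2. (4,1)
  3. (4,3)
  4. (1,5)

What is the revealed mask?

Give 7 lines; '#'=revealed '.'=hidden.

Click 1 (3,1) count=2: revealed 1 new [(3,1)] -> total=1
Click 2 (4,1) count=0: revealed 17 new [(3,0) (3,2) (4,0) (4,1) (4,2) (4,3) (4,4) (5,0) (5,1) (5,2) (5,3) (5,4) (6,0) (6,1) (6,2) (6,3) (6,4)] -> total=18
Click 3 (4,3) count=1: revealed 0 new [(none)] -> total=18
Click 4 (1,5) count=1: revealed 1 new [(1,5)] -> total=19

Answer: .......
.....#.
.......
###....
#####..
#####..
#####..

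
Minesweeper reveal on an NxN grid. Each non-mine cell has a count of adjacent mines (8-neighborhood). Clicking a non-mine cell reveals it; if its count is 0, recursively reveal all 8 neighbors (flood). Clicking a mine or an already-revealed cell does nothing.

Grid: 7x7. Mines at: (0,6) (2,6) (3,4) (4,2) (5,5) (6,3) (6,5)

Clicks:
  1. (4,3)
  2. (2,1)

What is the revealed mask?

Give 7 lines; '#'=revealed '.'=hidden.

Click 1 (4,3) count=2: revealed 1 new [(4,3)] -> total=1
Click 2 (2,1) count=0: revealed 30 new [(0,0) (0,1) (0,2) (0,3) (0,4) (0,5) (1,0) (1,1) (1,2) (1,3) (1,4) (1,5) (2,0) (2,1) (2,2) (2,3) (2,4) (2,5) (3,0) (3,1) (3,2) (3,3) (4,0) (4,1) (5,0) (5,1) (5,2) (6,0) (6,1) (6,2)] -> total=31

Answer: ######.
######.
######.
####...
##.#...
###....
###....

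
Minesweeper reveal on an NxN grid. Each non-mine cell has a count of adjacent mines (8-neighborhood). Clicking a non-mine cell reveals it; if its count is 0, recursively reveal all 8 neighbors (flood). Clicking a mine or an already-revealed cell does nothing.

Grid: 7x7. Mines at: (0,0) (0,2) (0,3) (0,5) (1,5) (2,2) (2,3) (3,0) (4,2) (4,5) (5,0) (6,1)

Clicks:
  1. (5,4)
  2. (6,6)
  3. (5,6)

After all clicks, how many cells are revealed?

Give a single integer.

Click 1 (5,4) count=1: revealed 1 new [(5,4)] -> total=1
Click 2 (6,6) count=0: revealed 9 new [(5,2) (5,3) (5,5) (5,6) (6,2) (6,3) (6,4) (6,5) (6,6)] -> total=10
Click 3 (5,6) count=1: revealed 0 new [(none)] -> total=10

Answer: 10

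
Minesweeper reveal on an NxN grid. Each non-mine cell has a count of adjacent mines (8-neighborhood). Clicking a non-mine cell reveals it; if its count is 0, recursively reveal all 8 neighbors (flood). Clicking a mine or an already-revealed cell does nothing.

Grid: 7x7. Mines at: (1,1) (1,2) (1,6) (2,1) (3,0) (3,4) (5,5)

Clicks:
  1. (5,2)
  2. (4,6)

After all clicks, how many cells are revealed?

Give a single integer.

Click 1 (5,2) count=0: revealed 18 new [(3,1) (3,2) (3,3) (4,0) (4,1) (4,2) (4,3) (4,4) (5,0) (5,1) (5,2) (5,3) (5,4) (6,0) (6,1) (6,2) (6,3) (6,4)] -> total=18
Click 2 (4,6) count=1: revealed 1 new [(4,6)] -> total=19

Answer: 19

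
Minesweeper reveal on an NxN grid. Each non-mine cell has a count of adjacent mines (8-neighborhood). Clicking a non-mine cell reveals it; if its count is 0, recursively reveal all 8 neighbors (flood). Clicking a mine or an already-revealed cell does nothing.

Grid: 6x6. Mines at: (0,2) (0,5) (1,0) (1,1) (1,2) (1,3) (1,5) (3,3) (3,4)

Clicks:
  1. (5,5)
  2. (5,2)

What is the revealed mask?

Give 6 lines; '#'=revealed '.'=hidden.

Answer: ......
......
###...
###...
######
######

Derivation:
Click 1 (5,5) count=0: revealed 18 new [(2,0) (2,1) (2,2) (3,0) (3,1) (3,2) (4,0) (4,1) (4,2) (4,3) (4,4) (4,5) (5,0) (5,1) (5,2) (5,3) (5,4) (5,5)] -> total=18
Click 2 (5,2) count=0: revealed 0 new [(none)] -> total=18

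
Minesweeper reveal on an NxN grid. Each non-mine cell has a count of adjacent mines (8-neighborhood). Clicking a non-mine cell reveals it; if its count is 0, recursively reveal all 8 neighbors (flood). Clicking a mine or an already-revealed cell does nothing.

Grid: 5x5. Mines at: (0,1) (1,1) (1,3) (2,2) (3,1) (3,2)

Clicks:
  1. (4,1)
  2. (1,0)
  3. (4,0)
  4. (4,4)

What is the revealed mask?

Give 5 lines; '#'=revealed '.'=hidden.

Click 1 (4,1) count=2: revealed 1 new [(4,1)] -> total=1
Click 2 (1,0) count=2: revealed 1 new [(1,0)] -> total=2
Click 3 (4,0) count=1: revealed 1 new [(4,0)] -> total=3
Click 4 (4,4) count=0: revealed 6 new [(2,3) (2,4) (3,3) (3,4) (4,3) (4,4)] -> total=9

Answer: .....
#....
...##
...##
##.##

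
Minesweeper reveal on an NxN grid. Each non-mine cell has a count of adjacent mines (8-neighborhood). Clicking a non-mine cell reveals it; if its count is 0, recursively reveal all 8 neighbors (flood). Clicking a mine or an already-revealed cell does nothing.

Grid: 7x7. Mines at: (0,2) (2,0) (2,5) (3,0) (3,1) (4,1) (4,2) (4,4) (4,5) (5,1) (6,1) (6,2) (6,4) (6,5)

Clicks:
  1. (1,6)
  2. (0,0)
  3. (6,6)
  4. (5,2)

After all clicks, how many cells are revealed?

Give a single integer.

Answer: 7

Derivation:
Click 1 (1,6) count=1: revealed 1 new [(1,6)] -> total=1
Click 2 (0,0) count=0: revealed 4 new [(0,0) (0,1) (1,0) (1,1)] -> total=5
Click 3 (6,6) count=1: revealed 1 new [(6,6)] -> total=6
Click 4 (5,2) count=5: revealed 1 new [(5,2)] -> total=7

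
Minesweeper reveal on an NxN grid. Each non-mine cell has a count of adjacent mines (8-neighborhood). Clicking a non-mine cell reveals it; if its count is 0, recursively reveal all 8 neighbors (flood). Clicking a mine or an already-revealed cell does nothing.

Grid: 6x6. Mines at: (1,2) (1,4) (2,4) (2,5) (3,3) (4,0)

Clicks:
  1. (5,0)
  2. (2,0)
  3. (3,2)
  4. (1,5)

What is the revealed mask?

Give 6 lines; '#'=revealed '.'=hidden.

Click 1 (5,0) count=1: revealed 1 new [(5,0)] -> total=1
Click 2 (2,0) count=0: revealed 8 new [(0,0) (0,1) (1,0) (1,1) (2,0) (2,1) (3,0) (3,1)] -> total=9
Click 3 (3,2) count=1: revealed 1 new [(3,2)] -> total=10
Click 4 (1,5) count=3: revealed 1 new [(1,5)] -> total=11

Answer: ##....
##...#
##....
###...
......
#.....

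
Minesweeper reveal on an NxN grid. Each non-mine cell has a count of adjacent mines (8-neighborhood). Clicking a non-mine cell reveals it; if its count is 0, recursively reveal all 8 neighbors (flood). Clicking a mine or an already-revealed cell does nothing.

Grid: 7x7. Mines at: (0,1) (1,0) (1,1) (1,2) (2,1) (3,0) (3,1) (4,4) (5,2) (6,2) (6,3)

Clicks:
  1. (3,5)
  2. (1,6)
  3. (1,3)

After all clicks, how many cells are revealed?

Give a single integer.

Answer: 24

Derivation:
Click 1 (3,5) count=1: revealed 1 new [(3,5)] -> total=1
Click 2 (1,6) count=0: revealed 23 new [(0,3) (0,4) (0,5) (0,6) (1,3) (1,4) (1,5) (1,6) (2,3) (2,4) (2,5) (2,6) (3,3) (3,4) (3,6) (4,5) (4,6) (5,4) (5,5) (5,6) (6,4) (6,5) (6,6)] -> total=24
Click 3 (1,3) count=1: revealed 0 new [(none)] -> total=24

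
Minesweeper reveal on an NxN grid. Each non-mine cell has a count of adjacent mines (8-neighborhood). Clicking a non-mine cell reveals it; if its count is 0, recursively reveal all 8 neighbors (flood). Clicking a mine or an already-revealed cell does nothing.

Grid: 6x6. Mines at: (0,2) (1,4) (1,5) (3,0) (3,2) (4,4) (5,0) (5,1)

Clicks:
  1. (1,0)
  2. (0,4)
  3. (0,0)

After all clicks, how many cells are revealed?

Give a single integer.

Click 1 (1,0) count=0: revealed 6 new [(0,0) (0,1) (1,0) (1,1) (2,0) (2,1)] -> total=6
Click 2 (0,4) count=2: revealed 1 new [(0,4)] -> total=7
Click 3 (0,0) count=0: revealed 0 new [(none)] -> total=7

Answer: 7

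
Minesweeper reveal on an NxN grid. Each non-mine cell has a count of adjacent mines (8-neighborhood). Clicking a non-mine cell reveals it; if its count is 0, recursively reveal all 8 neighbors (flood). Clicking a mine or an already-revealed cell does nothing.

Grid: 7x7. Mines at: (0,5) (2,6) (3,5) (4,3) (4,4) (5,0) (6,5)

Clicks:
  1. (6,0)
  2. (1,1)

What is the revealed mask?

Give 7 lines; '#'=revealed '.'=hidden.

Click 1 (6,0) count=1: revealed 1 new [(6,0)] -> total=1
Click 2 (1,1) count=0: revealed 23 new [(0,0) (0,1) (0,2) (0,3) (0,4) (1,0) (1,1) (1,2) (1,3) (1,4) (2,0) (2,1) (2,2) (2,3) (2,4) (3,0) (3,1) (3,2) (3,3) (3,4) (4,0) (4,1) (4,2)] -> total=24

Answer: #####..
#####..
#####..
#####..
###....
.......
#......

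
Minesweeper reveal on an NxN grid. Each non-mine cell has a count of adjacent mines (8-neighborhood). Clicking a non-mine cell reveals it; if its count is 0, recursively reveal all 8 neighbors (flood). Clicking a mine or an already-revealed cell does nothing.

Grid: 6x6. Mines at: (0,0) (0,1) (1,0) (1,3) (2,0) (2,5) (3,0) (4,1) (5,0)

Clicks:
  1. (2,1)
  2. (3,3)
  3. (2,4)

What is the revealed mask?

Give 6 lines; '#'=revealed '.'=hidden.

Answer: ......
......
.####.
..####
..####
..####

Derivation:
Click 1 (2,1) count=3: revealed 1 new [(2,1)] -> total=1
Click 2 (3,3) count=0: revealed 15 new [(2,2) (2,3) (2,4) (3,2) (3,3) (3,4) (3,5) (4,2) (4,3) (4,4) (4,5) (5,2) (5,3) (5,4) (5,5)] -> total=16
Click 3 (2,4) count=2: revealed 0 new [(none)] -> total=16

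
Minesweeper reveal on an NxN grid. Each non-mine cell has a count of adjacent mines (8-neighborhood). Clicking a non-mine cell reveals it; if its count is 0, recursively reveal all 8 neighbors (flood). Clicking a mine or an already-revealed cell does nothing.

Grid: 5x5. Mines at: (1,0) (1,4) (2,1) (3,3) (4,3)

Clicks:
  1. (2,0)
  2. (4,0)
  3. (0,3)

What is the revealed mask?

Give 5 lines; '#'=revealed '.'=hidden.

Click 1 (2,0) count=2: revealed 1 new [(2,0)] -> total=1
Click 2 (4,0) count=0: revealed 6 new [(3,0) (3,1) (3,2) (4,0) (4,1) (4,2)] -> total=7
Click 3 (0,3) count=1: revealed 1 new [(0,3)] -> total=8

Answer: ...#.
.....
#....
###..
###..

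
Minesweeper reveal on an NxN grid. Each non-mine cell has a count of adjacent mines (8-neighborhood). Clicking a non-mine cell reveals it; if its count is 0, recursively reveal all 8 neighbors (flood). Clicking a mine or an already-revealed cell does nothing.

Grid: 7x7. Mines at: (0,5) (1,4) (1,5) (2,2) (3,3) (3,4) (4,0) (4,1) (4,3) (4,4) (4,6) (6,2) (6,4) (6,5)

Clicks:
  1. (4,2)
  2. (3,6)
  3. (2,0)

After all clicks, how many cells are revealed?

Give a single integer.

Answer: 14

Derivation:
Click 1 (4,2) count=3: revealed 1 new [(4,2)] -> total=1
Click 2 (3,6) count=1: revealed 1 new [(3,6)] -> total=2
Click 3 (2,0) count=0: revealed 12 new [(0,0) (0,1) (0,2) (0,3) (1,0) (1,1) (1,2) (1,3) (2,0) (2,1) (3,0) (3,1)] -> total=14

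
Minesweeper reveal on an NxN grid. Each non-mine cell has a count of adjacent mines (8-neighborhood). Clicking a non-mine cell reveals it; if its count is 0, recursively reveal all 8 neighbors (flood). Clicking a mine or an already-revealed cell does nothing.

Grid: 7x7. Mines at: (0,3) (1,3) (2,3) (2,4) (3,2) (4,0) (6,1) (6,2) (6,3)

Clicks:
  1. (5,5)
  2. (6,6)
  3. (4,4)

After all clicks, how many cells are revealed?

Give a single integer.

Answer: 23

Derivation:
Click 1 (5,5) count=0: revealed 23 new [(0,4) (0,5) (0,6) (1,4) (1,5) (1,6) (2,5) (2,6) (3,3) (3,4) (3,5) (3,6) (4,3) (4,4) (4,5) (4,6) (5,3) (5,4) (5,5) (5,6) (6,4) (6,5) (6,6)] -> total=23
Click 2 (6,6) count=0: revealed 0 new [(none)] -> total=23
Click 3 (4,4) count=0: revealed 0 new [(none)] -> total=23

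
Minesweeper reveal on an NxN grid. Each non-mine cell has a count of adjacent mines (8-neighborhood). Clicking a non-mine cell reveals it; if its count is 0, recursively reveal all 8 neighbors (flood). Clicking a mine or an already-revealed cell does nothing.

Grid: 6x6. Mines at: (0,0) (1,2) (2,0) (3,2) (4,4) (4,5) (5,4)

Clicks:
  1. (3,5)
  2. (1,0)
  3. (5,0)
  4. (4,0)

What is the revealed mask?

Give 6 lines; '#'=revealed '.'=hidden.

Answer: ......
#.....
......
##...#
####..
####..

Derivation:
Click 1 (3,5) count=2: revealed 1 new [(3,5)] -> total=1
Click 2 (1,0) count=2: revealed 1 new [(1,0)] -> total=2
Click 3 (5,0) count=0: revealed 10 new [(3,0) (3,1) (4,0) (4,1) (4,2) (4,3) (5,0) (5,1) (5,2) (5,3)] -> total=12
Click 4 (4,0) count=0: revealed 0 new [(none)] -> total=12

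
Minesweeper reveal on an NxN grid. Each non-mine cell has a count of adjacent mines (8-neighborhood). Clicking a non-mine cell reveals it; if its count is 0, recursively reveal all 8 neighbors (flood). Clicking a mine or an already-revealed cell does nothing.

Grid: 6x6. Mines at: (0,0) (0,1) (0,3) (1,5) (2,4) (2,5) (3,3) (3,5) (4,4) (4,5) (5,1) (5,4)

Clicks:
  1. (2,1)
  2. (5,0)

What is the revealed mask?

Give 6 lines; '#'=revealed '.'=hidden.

Answer: ......
###...
###...
###...
###...
#.....

Derivation:
Click 1 (2,1) count=0: revealed 12 new [(1,0) (1,1) (1,2) (2,0) (2,1) (2,2) (3,0) (3,1) (3,2) (4,0) (4,1) (4,2)] -> total=12
Click 2 (5,0) count=1: revealed 1 new [(5,0)] -> total=13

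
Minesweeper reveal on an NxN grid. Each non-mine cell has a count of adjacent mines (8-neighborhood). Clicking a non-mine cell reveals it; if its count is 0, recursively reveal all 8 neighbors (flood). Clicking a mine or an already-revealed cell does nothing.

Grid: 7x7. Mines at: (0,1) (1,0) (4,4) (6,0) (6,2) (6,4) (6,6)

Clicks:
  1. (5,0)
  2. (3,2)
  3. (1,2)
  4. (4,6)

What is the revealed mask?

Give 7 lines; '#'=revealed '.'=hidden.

Click 1 (5,0) count=1: revealed 1 new [(5,0)] -> total=1
Click 2 (3,2) count=0: revealed 36 new [(0,2) (0,3) (0,4) (0,5) (0,6) (1,1) (1,2) (1,3) (1,4) (1,5) (1,6) (2,0) (2,1) (2,2) (2,3) (2,4) (2,5) (2,6) (3,0) (3,1) (3,2) (3,3) (3,4) (3,5) (3,6) (4,0) (4,1) (4,2) (4,3) (4,5) (4,6) (5,1) (5,2) (5,3) (5,5) (5,6)] -> total=37
Click 3 (1,2) count=1: revealed 0 new [(none)] -> total=37
Click 4 (4,6) count=0: revealed 0 new [(none)] -> total=37

Answer: ..#####
.######
#######
#######
####.##
####.##
.......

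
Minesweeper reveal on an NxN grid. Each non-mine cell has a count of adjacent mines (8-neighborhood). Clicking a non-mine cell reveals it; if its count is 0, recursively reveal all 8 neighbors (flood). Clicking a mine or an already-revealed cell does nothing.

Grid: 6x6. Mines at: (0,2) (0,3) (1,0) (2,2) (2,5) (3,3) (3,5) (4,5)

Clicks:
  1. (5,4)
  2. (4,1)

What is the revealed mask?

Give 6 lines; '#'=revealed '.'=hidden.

Click 1 (5,4) count=1: revealed 1 new [(5,4)] -> total=1
Click 2 (4,1) count=0: revealed 14 new [(2,0) (2,1) (3,0) (3,1) (3,2) (4,0) (4,1) (4,2) (4,3) (4,4) (5,0) (5,1) (5,2) (5,3)] -> total=15

Answer: ......
......
##....
###...
#####.
#####.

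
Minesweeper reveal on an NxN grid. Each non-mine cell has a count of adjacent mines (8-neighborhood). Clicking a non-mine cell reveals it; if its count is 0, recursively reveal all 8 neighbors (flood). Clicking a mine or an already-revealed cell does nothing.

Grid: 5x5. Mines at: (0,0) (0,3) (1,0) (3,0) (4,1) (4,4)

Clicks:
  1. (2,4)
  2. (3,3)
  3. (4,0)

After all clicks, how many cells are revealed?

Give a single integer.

Answer: 13

Derivation:
Click 1 (2,4) count=0: revealed 12 new [(1,1) (1,2) (1,3) (1,4) (2,1) (2,2) (2,3) (2,4) (3,1) (3,2) (3,3) (3,4)] -> total=12
Click 2 (3,3) count=1: revealed 0 new [(none)] -> total=12
Click 3 (4,0) count=2: revealed 1 new [(4,0)] -> total=13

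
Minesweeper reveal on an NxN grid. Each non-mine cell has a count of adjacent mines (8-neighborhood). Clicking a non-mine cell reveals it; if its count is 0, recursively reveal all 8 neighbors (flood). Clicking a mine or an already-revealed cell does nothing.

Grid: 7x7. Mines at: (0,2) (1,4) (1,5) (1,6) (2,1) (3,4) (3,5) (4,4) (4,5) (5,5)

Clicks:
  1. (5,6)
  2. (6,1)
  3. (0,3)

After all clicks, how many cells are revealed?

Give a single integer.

Click 1 (5,6) count=2: revealed 1 new [(5,6)] -> total=1
Click 2 (6,1) count=0: revealed 18 new [(3,0) (3,1) (3,2) (3,3) (4,0) (4,1) (4,2) (4,3) (5,0) (5,1) (5,2) (5,3) (5,4) (6,0) (6,1) (6,2) (6,3) (6,4)] -> total=19
Click 3 (0,3) count=2: revealed 1 new [(0,3)] -> total=20

Answer: 20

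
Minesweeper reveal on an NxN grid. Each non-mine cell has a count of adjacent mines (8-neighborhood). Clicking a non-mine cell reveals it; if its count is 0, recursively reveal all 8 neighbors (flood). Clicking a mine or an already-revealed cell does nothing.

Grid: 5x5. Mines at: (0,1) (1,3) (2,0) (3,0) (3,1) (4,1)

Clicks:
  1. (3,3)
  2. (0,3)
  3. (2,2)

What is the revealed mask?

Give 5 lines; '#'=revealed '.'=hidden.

Answer: ...#.
.....
..###
..###
..###

Derivation:
Click 1 (3,3) count=0: revealed 9 new [(2,2) (2,3) (2,4) (3,2) (3,3) (3,4) (4,2) (4,3) (4,4)] -> total=9
Click 2 (0,3) count=1: revealed 1 new [(0,3)] -> total=10
Click 3 (2,2) count=2: revealed 0 new [(none)] -> total=10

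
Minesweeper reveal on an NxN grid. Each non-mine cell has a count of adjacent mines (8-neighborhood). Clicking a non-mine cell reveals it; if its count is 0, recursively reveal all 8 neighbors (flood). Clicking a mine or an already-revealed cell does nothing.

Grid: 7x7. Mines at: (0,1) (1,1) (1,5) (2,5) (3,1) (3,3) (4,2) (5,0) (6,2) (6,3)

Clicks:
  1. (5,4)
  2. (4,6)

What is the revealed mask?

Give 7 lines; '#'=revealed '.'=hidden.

Answer: .......
.......
.......
....###
....###
....###
....###

Derivation:
Click 1 (5,4) count=1: revealed 1 new [(5,4)] -> total=1
Click 2 (4,6) count=0: revealed 11 new [(3,4) (3,5) (3,6) (4,4) (4,5) (4,6) (5,5) (5,6) (6,4) (6,5) (6,6)] -> total=12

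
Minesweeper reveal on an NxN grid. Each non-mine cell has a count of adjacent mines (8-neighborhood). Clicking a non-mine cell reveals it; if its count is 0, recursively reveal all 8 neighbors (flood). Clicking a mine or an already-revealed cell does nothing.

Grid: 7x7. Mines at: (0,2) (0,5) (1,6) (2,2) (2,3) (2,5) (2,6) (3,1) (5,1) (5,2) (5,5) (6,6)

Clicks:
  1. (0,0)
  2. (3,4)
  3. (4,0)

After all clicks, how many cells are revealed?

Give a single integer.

Answer: 8

Derivation:
Click 1 (0,0) count=0: revealed 6 new [(0,0) (0,1) (1,0) (1,1) (2,0) (2,1)] -> total=6
Click 2 (3,4) count=2: revealed 1 new [(3,4)] -> total=7
Click 3 (4,0) count=2: revealed 1 new [(4,0)] -> total=8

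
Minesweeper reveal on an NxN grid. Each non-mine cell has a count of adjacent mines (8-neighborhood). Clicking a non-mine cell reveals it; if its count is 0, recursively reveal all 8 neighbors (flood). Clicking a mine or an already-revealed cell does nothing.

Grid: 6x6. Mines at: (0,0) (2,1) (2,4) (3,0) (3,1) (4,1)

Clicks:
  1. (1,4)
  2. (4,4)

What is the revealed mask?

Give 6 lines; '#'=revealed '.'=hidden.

Click 1 (1,4) count=1: revealed 1 new [(1,4)] -> total=1
Click 2 (4,4) count=0: revealed 12 new [(3,2) (3,3) (3,4) (3,5) (4,2) (4,3) (4,4) (4,5) (5,2) (5,3) (5,4) (5,5)] -> total=13

Answer: ......
....#.
......
..####
..####
..####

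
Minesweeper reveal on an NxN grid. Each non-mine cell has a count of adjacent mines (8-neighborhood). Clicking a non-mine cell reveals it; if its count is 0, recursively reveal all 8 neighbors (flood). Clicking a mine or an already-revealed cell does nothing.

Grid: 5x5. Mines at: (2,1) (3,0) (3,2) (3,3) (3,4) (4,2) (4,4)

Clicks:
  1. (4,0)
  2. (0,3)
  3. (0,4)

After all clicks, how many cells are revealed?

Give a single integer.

Answer: 14

Derivation:
Click 1 (4,0) count=1: revealed 1 new [(4,0)] -> total=1
Click 2 (0,3) count=0: revealed 13 new [(0,0) (0,1) (0,2) (0,3) (0,4) (1,0) (1,1) (1,2) (1,3) (1,4) (2,2) (2,3) (2,4)] -> total=14
Click 3 (0,4) count=0: revealed 0 new [(none)] -> total=14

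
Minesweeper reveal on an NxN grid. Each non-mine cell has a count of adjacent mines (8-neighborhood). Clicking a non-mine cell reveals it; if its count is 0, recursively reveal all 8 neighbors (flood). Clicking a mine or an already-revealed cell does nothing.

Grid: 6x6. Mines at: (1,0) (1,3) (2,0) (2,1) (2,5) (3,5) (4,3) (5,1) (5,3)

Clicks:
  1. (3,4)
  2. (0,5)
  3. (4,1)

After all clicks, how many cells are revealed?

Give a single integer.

Click 1 (3,4) count=3: revealed 1 new [(3,4)] -> total=1
Click 2 (0,5) count=0: revealed 4 new [(0,4) (0,5) (1,4) (1,5)] -> total=5
Click 3 (4,1) count=1: revealed 1 new [(4,1)] -> total=6

Answer: 6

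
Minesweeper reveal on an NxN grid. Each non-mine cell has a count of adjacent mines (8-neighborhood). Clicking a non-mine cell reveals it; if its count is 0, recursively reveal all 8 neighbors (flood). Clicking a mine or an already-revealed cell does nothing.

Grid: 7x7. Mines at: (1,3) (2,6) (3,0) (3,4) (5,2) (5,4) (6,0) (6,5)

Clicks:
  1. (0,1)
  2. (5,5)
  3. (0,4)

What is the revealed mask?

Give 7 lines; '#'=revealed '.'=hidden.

Answer: ###.#..
###....
###....
.......
.......
.....#.
.......

Derivation:
Click 1 (0,1) count=0: revealed 9 new [(0,0) (0,1) (0,2) (1,0) (1,1) (1,2) (2,0) (2,1) (2,2)] -> total=9
Click 2 (5,5) count=2: revealed 1 new [(5,5)] -> total=10
Click 3 (0,4) count=1: revealed 1 new [(0,4)] -> total=11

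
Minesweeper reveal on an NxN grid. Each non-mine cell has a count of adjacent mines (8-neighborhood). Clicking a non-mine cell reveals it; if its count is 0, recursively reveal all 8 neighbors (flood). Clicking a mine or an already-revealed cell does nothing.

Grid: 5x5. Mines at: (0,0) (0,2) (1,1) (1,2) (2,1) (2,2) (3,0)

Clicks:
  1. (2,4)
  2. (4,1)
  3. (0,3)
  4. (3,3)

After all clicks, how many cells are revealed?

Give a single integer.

Click 1 (2,4) count=0: revealed 14 new [(0,3) (0,4) (1,3) (1,4) (2,3) (2,4) (3,1) (3,2) (3,3) (3,4) (4,1) (4,2) (4,3) (4,4)] -> total=14
Click 2 (4,1) count=1: revealed 0 new [(none)] -> total=14
Click 3 (0,3) count=2: revealed 0 new [(none)] -> total=14
Click 4 (3,3) count=1: revealed 0 new [(none)] -> total=14

Answer: 14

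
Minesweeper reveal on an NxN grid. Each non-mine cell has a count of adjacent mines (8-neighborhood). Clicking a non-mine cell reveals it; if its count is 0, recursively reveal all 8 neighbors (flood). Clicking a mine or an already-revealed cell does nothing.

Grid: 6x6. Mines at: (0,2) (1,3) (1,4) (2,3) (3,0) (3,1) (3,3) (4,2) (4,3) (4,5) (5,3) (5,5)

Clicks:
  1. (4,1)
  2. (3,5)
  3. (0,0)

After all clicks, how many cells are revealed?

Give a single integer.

Click 1 (4,1) count=3: revealed 1 new [(4,1)] -> total=1
Click 2 (3,5) count=1: revealed 1 new [(3,5)] -> total=2
Click 3 (0,0) count=0: revealed 6 new [(0,0) (0,1) (1,0) (1,1) (2,0) (2,1)] -> total=8

Answer: 8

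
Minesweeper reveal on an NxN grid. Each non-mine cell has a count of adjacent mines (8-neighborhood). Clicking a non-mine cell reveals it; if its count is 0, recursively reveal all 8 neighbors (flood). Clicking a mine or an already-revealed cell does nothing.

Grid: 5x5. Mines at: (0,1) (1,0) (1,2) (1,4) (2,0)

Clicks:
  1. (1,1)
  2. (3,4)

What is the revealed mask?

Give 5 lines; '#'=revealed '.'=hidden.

Answer: .....
.#...
.####
#####
#####

Derivation:
Click 1 (1,1) count=4: revealed 1 new [(1,1)] -> total=1
Click 2 (3,4) count=0: revealed 14 new [(2,1) (2,2) (2,3) (2,4) (3,0) (3,1) (3,2) (3,3) (3,4) (4,0) (4,1) (4,2) (4,3) (4,4)] -> total=15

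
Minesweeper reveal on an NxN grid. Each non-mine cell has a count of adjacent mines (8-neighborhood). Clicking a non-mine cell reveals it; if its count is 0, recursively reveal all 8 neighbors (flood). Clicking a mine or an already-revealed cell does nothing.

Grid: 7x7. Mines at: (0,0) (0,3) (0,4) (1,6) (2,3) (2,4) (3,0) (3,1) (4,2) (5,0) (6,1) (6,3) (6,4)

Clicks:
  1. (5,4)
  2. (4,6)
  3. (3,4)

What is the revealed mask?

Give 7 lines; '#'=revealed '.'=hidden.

Click 1 (5,4) count=2: revealed 1 new [(5,4)] -> total=1
Click 2 (4,6) count=0: revealed 15 new [(2,5) (2,6) (3,3) (3,4) (3,5) (3,6) (4,3) (4,4) (4,5) (4,6) (5,3) (5,5) (5,6) (6,5) (6,6)] -> total=16
Click 3 (3,4) count=2: revealed 0 new [(none)] -> total=16

Answer: .......
.......
.....##
...####
...####
...####
.....##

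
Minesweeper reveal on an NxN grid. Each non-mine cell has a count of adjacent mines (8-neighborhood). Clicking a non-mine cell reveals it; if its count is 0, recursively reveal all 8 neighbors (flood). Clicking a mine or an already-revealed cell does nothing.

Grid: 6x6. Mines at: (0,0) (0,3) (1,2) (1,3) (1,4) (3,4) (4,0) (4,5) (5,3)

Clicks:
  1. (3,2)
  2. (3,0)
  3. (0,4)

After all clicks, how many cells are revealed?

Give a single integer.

Answer: 11

Derivation:
Click 1 (3,2) count=0: revealed 9 new [(2,1) (2,2) (2,3) (3,1) (3,2) (3,3) (4,1) (4,2) (4,3)] -> total=9
Click 2 (3,0) count=1: revealed 1 new [(3,0)] -> total=10
Click 3 (0,4) count=3: revealed 1 new [(0,4)] -> total=11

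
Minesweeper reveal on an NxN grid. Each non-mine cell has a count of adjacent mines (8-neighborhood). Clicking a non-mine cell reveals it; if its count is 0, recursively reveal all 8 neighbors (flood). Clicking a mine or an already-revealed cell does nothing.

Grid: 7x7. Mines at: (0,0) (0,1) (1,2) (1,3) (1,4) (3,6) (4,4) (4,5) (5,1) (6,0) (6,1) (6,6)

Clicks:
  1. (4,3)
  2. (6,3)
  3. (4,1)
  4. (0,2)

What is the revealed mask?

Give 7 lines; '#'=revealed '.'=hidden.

Answer: ..#....
.......
.......
.......
.#.#...
..####.
..####.

Derivation:
Click 1 (4,3) count=1: revealed 1 new [(4,3)] -> total=1
Click 2 (6,3) count=0: revealed 8 new [(5,2) (5,3) (5,4) (5,5) (6,2) (6,3) (6,4) (6,5)] -> total=9
Click 3 (4,1) count=1: revealed 1 new [(4,1)] -> total=10
Click 4 (0,2) count=3: revealed 1 new [(0,2)] -> total=11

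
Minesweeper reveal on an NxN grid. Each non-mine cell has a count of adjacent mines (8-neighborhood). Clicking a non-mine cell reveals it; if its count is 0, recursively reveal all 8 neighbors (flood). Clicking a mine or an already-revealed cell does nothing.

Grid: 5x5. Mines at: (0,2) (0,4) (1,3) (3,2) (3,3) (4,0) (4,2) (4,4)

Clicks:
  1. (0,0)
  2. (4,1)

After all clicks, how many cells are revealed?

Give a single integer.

Answer: 9

Derivation:
Click 1 (0,0) count=0: revealed 8 new [(0,0) (0,1) (1,0) (1,1) (2,0) (2,1) (3,0) (3,1)] -> total=8
Click 2 (4,1) count=3: revealed 1 new [(4,1)] -> total=9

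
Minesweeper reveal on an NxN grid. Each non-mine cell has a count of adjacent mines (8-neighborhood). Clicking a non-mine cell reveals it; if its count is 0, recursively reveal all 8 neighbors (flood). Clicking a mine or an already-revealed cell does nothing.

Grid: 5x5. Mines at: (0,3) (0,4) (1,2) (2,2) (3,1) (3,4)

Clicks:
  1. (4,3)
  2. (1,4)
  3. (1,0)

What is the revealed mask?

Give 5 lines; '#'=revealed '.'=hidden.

Answer: ##...
##..#
##...
.....
...#.

Derivation:
Click 1 (4,3) count=1: revealed 1 new [(4,3)] -> total=1
Click 2 (1,4) count=2: revealed 1 new [(1,4)] -> total=2
Click 3 (1,0) count=0: revealed 6 new [(0,0) (0,1) (1,0) (1,1) (2,0) (2,1)] -> total=8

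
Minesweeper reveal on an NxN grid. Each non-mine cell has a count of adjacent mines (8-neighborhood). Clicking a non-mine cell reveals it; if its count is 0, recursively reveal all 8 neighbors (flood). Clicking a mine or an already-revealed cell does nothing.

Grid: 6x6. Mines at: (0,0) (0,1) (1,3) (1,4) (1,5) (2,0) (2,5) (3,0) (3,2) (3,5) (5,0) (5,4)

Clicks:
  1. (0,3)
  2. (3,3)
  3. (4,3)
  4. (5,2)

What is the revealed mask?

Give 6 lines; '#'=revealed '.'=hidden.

Click 1 (0,3) count=2: revealed 1 new [(0,3)] -> total=1
Click 2 (3,3) count=1: revealed 1 new [(3,3)] -> total=2
Click 3 (4,3) count=2: revealed 1 new [(4,3)] -> total=3
Click 4 (5,2) count=0: revealed 5 new [(4,1) (4,2) (5,1) (5,2) (5,3)] -> total=8

Answer: ...#..
......
......
...#..
.###..
.###..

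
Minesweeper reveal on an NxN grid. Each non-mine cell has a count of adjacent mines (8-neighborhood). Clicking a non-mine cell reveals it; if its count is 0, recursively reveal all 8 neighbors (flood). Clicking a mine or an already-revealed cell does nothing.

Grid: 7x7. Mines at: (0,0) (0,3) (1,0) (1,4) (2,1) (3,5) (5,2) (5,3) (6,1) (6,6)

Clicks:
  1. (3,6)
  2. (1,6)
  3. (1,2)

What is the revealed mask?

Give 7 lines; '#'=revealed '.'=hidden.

Answer: .....##
..#..##
.....##
......#
.......
.......
.......

Derivation:
Click 1 (3,6) count=1: revealed 1 new [(3,6)] -> total=1
Click 2 (1,6) count=0: revealed 6 new [(0,5) (0,6) (1,5) (1,6) (2,5) (2,6)] -> total=7
Click 3 (1,2) count=2: revealed 1 new [(1,2)] -> total=8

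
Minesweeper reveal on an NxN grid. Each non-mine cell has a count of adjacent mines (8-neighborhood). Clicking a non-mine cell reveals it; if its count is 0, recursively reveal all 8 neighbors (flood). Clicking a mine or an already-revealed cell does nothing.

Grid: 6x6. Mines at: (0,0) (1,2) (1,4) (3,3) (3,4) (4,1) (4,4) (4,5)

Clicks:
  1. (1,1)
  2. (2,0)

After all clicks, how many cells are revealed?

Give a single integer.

Answer: 6

Derivation:
Click 1 (1,1) count=2: revealed 1 new [(1,1)] -> total=1
Click 2 (2,0) count=0: revealed 5 new [(1,0) (2,0) (2,1) (3,0) (3,1)] -> total=6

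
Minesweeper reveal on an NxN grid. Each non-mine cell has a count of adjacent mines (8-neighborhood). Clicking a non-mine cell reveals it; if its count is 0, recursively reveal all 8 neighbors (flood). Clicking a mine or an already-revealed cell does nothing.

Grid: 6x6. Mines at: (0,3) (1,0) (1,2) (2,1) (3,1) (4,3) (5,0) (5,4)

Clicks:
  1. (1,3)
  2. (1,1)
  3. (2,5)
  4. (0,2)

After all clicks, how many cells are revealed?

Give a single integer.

Answer: 15

Derivation:
Click 1 (1,3) count=2: revealed 1 new [(1,3)] -> total=1
Click 2 (1,1) count=3: revealed 1 new [(1,1)] -> total=2
Click 3 (2,5) count=0: revealed 12 new [(0,4) (0,5) (1,4) (1,5) (2,3) (2,4) (2,5) (3,3) (3,4) (3,5) (4,4) (4,5)] -> total=14
Click 4 (0,2) count=2: revealed 1 new [(0,2)] -> total=15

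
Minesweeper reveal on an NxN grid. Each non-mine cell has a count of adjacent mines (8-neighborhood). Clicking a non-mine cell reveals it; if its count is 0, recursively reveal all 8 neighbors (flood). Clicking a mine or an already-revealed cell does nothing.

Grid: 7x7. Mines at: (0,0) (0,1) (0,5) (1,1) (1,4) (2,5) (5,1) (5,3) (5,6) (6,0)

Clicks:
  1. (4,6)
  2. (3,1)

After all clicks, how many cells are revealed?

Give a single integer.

Click 1 (4,6) count=1: revealed 1 new [(4,6)] -> total=1
Click 2 (3,1) count=0: revealed 15 new [(2,0) (2,1) (2,2) (2,3) (2,4) (3,0) (3,1) (3,2) (3,3) (3,4) (4,0) (4,1) (4,2) (4,3) (4,4)] -> total=16

Answer: 16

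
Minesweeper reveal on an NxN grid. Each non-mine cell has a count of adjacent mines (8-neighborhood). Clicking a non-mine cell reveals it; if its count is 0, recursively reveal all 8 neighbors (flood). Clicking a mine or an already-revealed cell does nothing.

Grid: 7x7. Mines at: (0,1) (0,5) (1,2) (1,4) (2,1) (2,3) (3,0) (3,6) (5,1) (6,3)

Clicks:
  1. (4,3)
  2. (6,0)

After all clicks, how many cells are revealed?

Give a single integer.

Click 1 (4,3) count=0: revealed 17 new [(3,2) (3,3) (3,4) (3,5) (4,2) (4,3) (4,4) (4,5) (4,6) (5,2) (5,3) (5,4) (5,5) (5,6) (6,4) (6,5) (6,6)] -> total=17
Click 2 (6,0) count=1: revealed 1 new [(6,0)] -> total=18

Answer: 18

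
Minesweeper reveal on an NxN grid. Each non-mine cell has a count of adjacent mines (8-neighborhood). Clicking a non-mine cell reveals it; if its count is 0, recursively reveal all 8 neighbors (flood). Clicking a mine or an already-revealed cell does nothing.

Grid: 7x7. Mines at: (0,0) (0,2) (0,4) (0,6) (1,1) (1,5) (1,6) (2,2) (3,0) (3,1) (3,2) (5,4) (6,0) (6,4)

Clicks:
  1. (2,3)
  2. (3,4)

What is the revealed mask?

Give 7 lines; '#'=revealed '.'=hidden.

Answer: .......
.......
...####
...####
...####
.....##
.....##

Derivation:
Click 1 (2,3) count=2: revealed 1 new [(2,3)] -> total=1
Click 2 (3,4) count=0: revealed 15 new [(2,4) (2,5) (2,6) (3,3) (3,4) (3,5) (3,6) (4,3) (4,4) (4,5) (4,6) (5,5) (5,6) (6,5) (6,6)] -> total=16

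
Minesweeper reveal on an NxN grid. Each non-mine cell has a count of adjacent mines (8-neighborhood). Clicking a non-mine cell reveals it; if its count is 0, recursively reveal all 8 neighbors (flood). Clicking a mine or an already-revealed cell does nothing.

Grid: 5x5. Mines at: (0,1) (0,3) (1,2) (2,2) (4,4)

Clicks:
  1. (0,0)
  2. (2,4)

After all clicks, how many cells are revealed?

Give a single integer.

Answer: 7

Derivation:
Click 1 (0,0) count=1: revealed 1 new [(0,0)] -> total=1
Click 2 (2,4) count=0: revealed 6 new [(1,3) (1,4) (2,3) (2,4) (3,3) (3,4)] -> total=7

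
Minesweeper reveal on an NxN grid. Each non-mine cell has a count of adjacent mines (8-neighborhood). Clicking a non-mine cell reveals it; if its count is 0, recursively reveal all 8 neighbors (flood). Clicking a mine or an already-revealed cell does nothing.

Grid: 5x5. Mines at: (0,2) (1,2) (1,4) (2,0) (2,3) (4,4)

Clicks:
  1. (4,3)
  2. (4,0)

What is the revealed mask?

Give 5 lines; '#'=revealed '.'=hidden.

Click 1 (4,3) count=1: revealed 1 new [(4,3)] -> total=1
Click 2 (4,0) count=0: revealed 7 new [(3,0) (3,1) (3,2) (3,3) (4,0) (4,1) (4,2)] -> total=8

Answer: .....
.....
.....
####.
####.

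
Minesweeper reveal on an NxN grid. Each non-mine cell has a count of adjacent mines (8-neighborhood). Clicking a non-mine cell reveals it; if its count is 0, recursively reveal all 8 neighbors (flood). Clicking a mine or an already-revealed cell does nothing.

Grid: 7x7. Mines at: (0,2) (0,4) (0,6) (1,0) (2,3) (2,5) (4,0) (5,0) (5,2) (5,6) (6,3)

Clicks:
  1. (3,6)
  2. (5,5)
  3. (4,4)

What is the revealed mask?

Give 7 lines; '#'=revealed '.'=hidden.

Answer: .......
.......
.......
...####
...###.
...###.
.......

Derivation:
Click 1 (3,6) count=1: revealed 1 new [(3,6)] -> total=1
Click 2 (5,5) count=1: revealed 1 new [(5,5)] -> total=2
Click 3 (4,4) count=0: revealed 8 new [(3,3) (3,4) (3,5) (4,3) (4,4) (4,5) (5,3) (5,4)] -> total=10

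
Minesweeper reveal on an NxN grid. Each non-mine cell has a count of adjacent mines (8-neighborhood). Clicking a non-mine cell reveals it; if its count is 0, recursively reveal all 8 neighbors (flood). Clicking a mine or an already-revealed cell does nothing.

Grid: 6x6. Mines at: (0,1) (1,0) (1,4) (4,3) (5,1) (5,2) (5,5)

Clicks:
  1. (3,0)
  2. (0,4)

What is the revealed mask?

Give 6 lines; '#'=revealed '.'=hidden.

Answer: ....#.
.###..
####..
####..
###...
......

Derivation:
Click 1 (3,0) count=0: revealed 14 new [(1,1) (1,2) (1,3) (2,0) (2,1) (2,2) (2,3) (3,0) (3,1) (3,2) (3,3) (4,0) (4,1) (4,2)] -> total=14
Click 2 (0,4) count=1: revealed 1 new [(0,4)] -> total=15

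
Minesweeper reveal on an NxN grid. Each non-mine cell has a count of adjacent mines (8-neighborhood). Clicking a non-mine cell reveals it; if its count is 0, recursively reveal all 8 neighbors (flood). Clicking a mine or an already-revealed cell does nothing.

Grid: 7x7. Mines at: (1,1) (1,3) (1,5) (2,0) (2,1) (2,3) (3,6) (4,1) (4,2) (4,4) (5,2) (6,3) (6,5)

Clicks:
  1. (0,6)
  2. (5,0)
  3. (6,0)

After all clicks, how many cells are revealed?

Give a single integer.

Click 1 (0,6) count=1: revealed 1 new [(0,6)] -> total=1
Click 2 (5,0) count=1: revealed 1 new [(5,0)] -> total=2
Click 3 (6,0) count=0: revealed 3 new [(5,1) (6,0) (6,1)] -> total=5

Answer: 5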